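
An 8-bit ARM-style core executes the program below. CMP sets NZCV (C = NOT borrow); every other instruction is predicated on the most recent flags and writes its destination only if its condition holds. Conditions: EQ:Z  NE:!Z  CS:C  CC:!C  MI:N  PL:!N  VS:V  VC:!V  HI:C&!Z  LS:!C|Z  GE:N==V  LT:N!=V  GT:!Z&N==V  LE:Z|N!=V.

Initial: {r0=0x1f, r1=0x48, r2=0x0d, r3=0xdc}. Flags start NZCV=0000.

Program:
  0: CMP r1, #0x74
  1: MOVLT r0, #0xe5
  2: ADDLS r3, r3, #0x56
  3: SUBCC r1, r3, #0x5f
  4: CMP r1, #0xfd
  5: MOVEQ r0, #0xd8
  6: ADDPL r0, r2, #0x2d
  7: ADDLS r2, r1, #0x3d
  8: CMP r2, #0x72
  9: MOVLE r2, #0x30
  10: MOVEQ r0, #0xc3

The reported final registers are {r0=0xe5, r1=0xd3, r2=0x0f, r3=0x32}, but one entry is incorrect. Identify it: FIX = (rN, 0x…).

FIX = (r2, 0x30)

0: ✓ CMP  NZCV=1000
1: ✓ MOVLT  r0←0xe5
2: ✓ ADDLS  r3←0x32
3: ✓ SUBCC  r1←0xd3
4: ✓ CMP  NZCV=1000
5: · MOVEQ
6: · ADDPL
7: ✓ ADDLS  r2←0x10
8: ✓ CMP  NZCV=1000
9: ✓ MOVLE  r2←0x30
10: · MOVEQ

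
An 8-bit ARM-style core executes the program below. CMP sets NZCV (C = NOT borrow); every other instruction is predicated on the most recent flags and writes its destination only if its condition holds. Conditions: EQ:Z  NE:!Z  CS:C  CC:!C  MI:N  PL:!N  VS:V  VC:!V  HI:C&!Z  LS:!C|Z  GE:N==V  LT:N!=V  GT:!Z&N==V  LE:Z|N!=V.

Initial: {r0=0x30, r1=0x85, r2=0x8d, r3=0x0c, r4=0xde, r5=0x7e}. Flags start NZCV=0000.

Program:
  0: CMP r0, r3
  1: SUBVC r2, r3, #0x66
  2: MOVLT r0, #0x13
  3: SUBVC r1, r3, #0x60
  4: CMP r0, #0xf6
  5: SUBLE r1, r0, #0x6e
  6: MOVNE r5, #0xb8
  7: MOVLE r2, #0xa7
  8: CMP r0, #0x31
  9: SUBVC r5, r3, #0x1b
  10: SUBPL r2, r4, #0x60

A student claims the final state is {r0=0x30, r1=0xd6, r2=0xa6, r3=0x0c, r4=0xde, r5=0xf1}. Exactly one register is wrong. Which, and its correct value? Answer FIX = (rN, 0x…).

FIX = (r1, 0xac)

0: ✓ CMP  NZCV=0010
1: ✓ SUBVC  r2←0xa6
2: · MOVLT
3: ✓ SUBVC  r1←0xac
4: ✓ CMP  NZCV=0000
5: · SUBLE
6: ✓ MOVNE  r5←0xb8
7: · MOVLE
8: ✓ CMP  NZCV=1000
9: ✓ SUBVC  r5←0xf1
10: · SUBPL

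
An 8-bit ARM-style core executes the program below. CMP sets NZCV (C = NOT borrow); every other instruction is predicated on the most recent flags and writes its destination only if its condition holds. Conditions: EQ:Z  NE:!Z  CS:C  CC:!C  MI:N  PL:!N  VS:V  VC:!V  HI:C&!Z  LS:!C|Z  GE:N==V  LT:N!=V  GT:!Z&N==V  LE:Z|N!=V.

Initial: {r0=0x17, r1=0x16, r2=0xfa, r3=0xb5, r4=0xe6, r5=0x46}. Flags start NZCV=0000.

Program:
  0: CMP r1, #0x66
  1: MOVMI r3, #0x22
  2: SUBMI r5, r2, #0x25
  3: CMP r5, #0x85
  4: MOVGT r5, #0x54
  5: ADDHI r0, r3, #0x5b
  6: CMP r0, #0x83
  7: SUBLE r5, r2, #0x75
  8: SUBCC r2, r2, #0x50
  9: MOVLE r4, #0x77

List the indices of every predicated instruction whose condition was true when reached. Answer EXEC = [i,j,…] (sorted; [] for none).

EXEC = [1,2,4,5,8]

0: ✓ CMP  NZCV=1000
1: ✓ MOVMI  r3←0x22
2: ✓ SUBMI  r5←0xd5
3: ✓ CMP  NZCV=0010
4: ✓ MOVGT  r5←0x54
5: ✓ ADDHI  r0←0x7d
6: ✓ CMP  NZCV=1001
7: · SUBLE
8: ✓ SUBCC  r2←0xaa
9: · MOVLE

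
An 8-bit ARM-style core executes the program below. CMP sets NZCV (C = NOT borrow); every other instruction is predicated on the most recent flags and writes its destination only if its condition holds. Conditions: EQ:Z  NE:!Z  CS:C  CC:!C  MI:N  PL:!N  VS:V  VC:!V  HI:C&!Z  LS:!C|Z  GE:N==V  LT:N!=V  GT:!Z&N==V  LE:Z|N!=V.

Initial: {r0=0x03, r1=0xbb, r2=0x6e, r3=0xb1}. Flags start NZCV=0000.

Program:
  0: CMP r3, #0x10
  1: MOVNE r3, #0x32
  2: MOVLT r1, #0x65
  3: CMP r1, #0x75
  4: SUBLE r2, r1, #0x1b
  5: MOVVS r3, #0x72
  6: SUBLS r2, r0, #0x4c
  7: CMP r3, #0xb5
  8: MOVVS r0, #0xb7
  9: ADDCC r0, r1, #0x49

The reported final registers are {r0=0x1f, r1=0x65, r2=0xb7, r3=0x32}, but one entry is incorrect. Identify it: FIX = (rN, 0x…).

FIX = (r0, 0xae)

0: ✓ CMP  NZCV=1010
1: ✓ MOVNE  r3←0x32
2: ✓ MOVLT  r1←0x65
3: ✓ CMP  NZCV=1000
4: ✓ SUBLE  r2←0x4a
5: · MOVVS
6: ✓ SUBLS  r2←0xb7
7: ✓ CMP  NZCV=0000
8: · MOVVS
9: ✓ ADDCC  r0←0xae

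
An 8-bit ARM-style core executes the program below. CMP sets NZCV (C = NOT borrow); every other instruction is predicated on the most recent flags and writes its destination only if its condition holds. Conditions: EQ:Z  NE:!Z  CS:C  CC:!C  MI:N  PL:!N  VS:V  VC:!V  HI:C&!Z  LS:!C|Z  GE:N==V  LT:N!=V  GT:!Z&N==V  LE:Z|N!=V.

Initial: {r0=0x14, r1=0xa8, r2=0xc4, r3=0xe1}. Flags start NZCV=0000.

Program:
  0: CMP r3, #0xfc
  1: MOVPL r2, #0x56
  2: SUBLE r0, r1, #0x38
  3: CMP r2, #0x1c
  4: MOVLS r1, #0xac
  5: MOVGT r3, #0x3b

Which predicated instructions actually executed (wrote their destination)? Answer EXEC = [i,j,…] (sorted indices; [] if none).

[0] flags=1000 → (cmp)
[1] flags=1000 PL?F → skip
[2] flags=1000 LE?T → r0=0x70
[3] flags=1010 → (cmp)
[4] flags=1010 LS?F → skip
[5] flags=1010 GT?F → skip

EXEC = [2]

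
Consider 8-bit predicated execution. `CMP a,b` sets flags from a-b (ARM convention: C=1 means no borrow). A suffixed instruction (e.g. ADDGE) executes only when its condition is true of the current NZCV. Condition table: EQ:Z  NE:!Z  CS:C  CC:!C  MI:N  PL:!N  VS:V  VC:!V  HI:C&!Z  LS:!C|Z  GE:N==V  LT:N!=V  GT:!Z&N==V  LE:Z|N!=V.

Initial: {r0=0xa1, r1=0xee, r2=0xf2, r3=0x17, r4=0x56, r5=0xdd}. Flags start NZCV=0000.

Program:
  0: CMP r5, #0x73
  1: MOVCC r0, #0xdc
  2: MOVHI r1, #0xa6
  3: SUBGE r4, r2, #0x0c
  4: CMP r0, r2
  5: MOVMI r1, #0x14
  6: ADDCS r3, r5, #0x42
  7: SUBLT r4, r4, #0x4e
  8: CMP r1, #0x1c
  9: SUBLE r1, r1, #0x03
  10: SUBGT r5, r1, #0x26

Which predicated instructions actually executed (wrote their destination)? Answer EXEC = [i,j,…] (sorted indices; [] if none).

[0] flags=0011 → (cmp)
[1] flags=0011 CC?F → skip
[2] flags=0011 HI?T → r1=0xa6
[3] flags=0011 GE?F → skip
[4] flags=1000 → (cmp)
[5] flags=1000 MI?T → r1=0x14
[6] flags=1000 CS?F → skip
[7] flags=1000 LT?T → r4=0x08
[8] flags=1000 → (cmp)
[9] flags=1000 LE?T → r1=0x11
[10] flags=1000 GT?F → skip

EXEC = [2,5,7,9]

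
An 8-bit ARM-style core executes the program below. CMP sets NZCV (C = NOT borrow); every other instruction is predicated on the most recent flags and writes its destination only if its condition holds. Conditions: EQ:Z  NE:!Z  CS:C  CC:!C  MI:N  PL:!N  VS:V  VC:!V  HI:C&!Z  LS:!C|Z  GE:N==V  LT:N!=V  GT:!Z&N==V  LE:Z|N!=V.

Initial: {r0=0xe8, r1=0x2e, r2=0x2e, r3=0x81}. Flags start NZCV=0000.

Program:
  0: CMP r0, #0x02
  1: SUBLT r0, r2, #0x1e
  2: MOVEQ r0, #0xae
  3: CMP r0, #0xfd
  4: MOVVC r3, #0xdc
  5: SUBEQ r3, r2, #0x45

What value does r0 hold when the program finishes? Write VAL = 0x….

VAL = 0x10

[0] flags=1010 → (cmp)
[1] flags=1010 LT?T → r0=0x10
[2] flags=1010 EQ?F → skip
[3] flags=0000 → (cmp)
[4] flags=0000 VC?T → r3=0xdc
[5] flags=0000 EQ?F → skip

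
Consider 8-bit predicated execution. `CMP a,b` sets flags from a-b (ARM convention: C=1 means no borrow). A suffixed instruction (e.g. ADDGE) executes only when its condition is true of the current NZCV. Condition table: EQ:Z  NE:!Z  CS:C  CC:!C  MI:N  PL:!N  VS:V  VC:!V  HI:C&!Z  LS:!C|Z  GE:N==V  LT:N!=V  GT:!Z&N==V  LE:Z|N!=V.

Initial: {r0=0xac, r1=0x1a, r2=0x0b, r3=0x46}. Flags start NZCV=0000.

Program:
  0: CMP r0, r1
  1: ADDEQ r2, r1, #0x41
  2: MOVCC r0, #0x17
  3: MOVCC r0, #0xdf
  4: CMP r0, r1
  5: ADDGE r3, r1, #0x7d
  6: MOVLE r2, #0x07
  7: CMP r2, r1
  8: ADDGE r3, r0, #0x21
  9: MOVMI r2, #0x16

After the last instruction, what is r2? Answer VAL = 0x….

0: ✓ CMP  NZCV=1010
1: · ADDEQ
2: · MOVCC
3: · MOVCC
4: ✓ CMP  NZCV=1010
5: · ADDGE
6: ✓ MOVLE  r2←0x07
7: ✓ CMP  NZCV=1000
8: · ADDGE
9: ✓ MOVMI  r2←0x16

VAL = 0x16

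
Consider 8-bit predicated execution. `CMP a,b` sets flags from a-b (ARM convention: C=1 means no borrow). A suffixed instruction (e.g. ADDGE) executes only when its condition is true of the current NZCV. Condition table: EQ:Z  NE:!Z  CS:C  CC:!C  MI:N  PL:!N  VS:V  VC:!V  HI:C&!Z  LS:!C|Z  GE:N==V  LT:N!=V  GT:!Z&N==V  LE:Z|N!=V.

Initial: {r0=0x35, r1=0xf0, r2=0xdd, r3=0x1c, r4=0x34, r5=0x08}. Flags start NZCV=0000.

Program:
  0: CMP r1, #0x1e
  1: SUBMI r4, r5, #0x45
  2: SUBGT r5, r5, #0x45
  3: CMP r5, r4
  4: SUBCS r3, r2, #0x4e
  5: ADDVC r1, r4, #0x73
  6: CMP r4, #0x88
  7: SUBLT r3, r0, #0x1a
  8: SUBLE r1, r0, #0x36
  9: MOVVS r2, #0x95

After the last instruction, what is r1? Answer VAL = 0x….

VAL = 0x36

0: ✓ CMP  NZCV=1010
1: ✓ SUBMI  r4←0xc3
2: · SUBGT
3: ✓ CMP  NZCV=0000
4: · SUBCS
5: ✓ ADDVC  r1←0x36
6: ✓ CMP  NZCV=0010
7: · SUBLT
8: · SUBLE
9: · MOVVS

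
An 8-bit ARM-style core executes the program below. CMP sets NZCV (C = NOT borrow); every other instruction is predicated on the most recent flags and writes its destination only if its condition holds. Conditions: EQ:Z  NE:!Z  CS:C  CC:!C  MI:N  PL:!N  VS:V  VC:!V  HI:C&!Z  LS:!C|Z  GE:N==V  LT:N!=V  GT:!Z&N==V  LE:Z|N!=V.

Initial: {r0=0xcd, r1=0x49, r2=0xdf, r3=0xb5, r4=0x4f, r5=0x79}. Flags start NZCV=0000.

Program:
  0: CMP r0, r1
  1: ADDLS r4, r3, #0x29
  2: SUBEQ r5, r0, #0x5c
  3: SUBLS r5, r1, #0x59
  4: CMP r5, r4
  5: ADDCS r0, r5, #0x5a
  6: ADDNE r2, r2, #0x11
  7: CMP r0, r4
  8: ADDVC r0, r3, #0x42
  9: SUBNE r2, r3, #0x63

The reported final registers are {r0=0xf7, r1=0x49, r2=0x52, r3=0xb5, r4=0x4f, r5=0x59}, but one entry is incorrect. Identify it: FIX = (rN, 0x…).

0: ✓ CMP  NZCV=1010
1: · ADDLS
2: · SUBEQ
3: · SUBLS
4: ✓ CMP  NZCV=0010
5: ✓ ADDCS  r0←0xd3
6: ✓ ADDNE  r2←0xf0
7: ✓ CMP  NZCV=1010
8: ✓ ADDVC  r0←0xf7
9: ✓ SUBNE  r2←0x52

FIX = (r5, 0x79)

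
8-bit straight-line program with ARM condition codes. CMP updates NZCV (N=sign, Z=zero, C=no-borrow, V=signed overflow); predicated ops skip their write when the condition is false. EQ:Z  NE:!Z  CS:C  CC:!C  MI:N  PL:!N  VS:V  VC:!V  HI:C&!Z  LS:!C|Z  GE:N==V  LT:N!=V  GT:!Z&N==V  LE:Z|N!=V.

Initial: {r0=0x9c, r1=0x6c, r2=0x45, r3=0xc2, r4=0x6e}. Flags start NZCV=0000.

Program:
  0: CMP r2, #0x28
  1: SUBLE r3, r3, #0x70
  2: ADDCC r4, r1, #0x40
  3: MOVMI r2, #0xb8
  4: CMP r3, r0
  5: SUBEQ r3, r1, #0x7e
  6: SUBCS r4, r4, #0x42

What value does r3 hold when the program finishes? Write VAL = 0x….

[0] flags=0010 → (cmp)
[1] flags=0010 LE?F → skip
[2] flags=0010 CC?F → skip
[3] flags=0010 MI?F → skip
[4] flags=0010 → (cmp)
[5] flags=0010 EQ?F → skip
[6] flags=0010 CS?T → r4=0x2c

VAL = 0xc2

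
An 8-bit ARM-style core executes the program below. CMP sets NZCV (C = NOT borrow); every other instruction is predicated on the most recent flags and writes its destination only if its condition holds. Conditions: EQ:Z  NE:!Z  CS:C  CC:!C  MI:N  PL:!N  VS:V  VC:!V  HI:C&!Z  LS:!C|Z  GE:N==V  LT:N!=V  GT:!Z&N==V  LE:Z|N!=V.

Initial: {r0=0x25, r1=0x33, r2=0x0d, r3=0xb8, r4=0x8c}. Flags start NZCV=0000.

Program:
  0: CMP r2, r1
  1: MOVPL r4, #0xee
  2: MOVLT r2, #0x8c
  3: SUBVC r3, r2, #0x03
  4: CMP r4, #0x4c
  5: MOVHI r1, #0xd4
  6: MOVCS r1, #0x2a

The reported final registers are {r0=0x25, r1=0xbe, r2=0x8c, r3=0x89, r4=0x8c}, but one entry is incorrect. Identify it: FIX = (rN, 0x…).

FIX = (r1, 0x2a)

[0] flags=1000 → (cmp)
[1] flags=1000 PL?F → skip
[2] flags=1000 LT?T → r2=0x8c
[3] flags=1000 VC?T → r3=0x89
[4] flags=0011 → (cmp)
[5] flags=0011 HI?T → r1=0xd4
[6] flags=0011 CS?T → r1=0x2a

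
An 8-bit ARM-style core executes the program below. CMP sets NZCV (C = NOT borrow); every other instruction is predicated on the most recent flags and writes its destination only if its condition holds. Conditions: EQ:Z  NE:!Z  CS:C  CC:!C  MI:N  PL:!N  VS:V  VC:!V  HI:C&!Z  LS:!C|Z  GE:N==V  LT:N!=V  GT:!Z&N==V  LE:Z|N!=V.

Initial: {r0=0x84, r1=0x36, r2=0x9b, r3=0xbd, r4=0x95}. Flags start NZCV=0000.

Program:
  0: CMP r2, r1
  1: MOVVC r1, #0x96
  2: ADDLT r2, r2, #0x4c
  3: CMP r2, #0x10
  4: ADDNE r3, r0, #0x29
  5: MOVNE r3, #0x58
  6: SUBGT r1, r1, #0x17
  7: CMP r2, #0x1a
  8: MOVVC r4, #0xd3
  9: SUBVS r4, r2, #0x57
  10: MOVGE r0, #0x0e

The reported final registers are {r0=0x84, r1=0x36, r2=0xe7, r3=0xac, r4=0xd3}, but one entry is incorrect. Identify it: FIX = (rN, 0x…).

[0] flags=0011 → (cmp)
[1] flags=0011 VC?F → skip
[2] flags=0011 LT?T → r2=0xe7
[3] flags=1010 → (cmp)
[4] flags=1010 NE?T → r3=0xad
[5] flags=1010 NE?T → r3=0x58
[6] flags=1010 GT?F → skip
[7] flags=1010 → (cmp)
[8] flags=1010 VC?T → r4=0xd3
[9] flags=1010 VS?F → skip
[10] flags=1010 GE?F → skip

FIX = (r3, 0x58)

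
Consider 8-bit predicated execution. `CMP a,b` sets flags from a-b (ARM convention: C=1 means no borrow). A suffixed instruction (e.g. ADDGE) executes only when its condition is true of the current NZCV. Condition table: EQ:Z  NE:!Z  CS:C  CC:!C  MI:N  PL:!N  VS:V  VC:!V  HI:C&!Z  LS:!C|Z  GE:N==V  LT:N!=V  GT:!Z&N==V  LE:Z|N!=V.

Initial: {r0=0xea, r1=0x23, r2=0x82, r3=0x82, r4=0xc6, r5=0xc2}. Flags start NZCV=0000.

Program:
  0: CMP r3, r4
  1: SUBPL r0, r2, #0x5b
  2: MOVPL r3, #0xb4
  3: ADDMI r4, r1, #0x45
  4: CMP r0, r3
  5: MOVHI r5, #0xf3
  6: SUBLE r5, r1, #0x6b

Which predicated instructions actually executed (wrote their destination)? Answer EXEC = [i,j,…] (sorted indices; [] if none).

EXEC = [3,5]

[0] flags=1000 → (cmp)
[1] flags=1000 PL?F → skip
[2] flags=1000 PL?F → skip
[3] flags=1000 MI?T → r4=0x68
[4] flags=0010 → (cmp)
[5] flags=0010 HI?T → r5=0xf3
[6] flags=0010 LE?F → skip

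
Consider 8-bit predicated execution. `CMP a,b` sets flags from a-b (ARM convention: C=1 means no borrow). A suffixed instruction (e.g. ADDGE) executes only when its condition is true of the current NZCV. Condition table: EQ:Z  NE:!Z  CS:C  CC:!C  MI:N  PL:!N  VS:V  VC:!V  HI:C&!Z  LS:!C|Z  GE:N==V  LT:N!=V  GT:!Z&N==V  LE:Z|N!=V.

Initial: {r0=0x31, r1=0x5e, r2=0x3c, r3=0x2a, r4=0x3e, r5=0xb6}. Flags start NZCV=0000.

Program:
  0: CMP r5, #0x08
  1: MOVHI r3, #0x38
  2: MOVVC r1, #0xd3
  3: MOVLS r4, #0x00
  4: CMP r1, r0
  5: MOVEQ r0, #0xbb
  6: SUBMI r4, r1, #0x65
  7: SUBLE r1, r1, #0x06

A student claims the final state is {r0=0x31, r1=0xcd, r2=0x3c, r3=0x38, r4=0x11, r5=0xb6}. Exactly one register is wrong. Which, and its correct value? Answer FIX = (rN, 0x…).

FIX = (r4, 0x6e)

[0] flags=1010 → (cmp)
[1] flags=1010 HI?T → r3=0x38
[2] flags=1010 VC?T → r1=0xd3
[3] flags=1010 LS?F → skip
[4] flags=1010 → (cmp)
[5] flags=1010 EQ?F → skip
[6] flags=1010 MI?T → r4=0x6e
[7] flags=1010 LE?T → r1=0xcd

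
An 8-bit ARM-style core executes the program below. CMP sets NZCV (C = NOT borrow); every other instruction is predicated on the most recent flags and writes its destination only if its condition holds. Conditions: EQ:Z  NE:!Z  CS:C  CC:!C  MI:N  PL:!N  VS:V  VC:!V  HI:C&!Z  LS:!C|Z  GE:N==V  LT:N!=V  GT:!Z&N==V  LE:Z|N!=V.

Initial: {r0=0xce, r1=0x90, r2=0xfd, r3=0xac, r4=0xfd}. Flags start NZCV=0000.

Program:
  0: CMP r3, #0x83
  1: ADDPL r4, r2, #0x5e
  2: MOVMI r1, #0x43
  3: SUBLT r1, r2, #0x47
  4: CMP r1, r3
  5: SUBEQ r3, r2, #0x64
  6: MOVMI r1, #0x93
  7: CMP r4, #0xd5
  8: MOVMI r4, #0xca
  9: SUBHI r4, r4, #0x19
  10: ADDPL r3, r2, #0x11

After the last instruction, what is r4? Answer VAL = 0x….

VAL = 0xca

[0] flags=0010 → (cmp)
[1] flags=0010 PL?T → r4=0x5b
[2] flags=0010 MI?F → skip
[3] flags=0010 LT?F → skip
[4] flags=1000 → (cmp)
[5] flags=1000 EQ?F → skip
[6] flags=1000 MI?T → r1=0x93
[7] flags=1001 → (cmp)
[8] flags=1001 MI?T → r4=0xca
[9] flags=1001 HI?F → skip
[10] flags=1001 PL?F → skip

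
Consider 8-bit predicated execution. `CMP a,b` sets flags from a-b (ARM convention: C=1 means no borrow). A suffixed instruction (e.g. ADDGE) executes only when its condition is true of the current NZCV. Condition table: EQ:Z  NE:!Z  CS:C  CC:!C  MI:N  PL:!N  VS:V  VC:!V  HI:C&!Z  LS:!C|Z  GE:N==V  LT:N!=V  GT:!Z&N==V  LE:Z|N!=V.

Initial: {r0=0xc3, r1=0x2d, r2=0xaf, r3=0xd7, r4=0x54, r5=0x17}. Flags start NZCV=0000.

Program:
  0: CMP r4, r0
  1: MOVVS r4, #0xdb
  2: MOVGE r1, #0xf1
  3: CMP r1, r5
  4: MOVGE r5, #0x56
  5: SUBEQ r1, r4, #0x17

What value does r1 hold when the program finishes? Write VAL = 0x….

VAL = 0xf1

[0] flags=1001 → (cmp)
[1] flags=1001 VS?T → r4=0xdb
[2] flags=1001 GE?T → r1=0xf1
[3] flags=1010 → (cmp)
[4] flags=1010 GE?F → skip
[5] flags=1010 EQ?F → skip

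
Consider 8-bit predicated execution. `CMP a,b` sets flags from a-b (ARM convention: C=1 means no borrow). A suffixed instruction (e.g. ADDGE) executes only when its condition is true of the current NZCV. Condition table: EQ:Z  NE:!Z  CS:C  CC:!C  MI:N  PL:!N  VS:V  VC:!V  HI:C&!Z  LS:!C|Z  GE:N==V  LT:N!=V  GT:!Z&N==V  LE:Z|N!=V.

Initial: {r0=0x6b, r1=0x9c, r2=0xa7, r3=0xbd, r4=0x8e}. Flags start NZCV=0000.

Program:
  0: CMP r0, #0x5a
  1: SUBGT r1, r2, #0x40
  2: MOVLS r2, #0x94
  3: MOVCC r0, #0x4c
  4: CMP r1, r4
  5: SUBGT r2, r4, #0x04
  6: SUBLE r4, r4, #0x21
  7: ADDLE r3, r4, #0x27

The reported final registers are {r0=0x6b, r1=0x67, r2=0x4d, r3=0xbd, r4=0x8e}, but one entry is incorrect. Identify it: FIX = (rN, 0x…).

0: ✓ CMP  NZCV=0010
1: ✓ SUBGT  r1←0x67
2: · MOVLS
3: · MOVCC
4: ✓ CMP  NZCV=1001
5: ✓ SUBGT  r2←0x8a
6: · SUBLE
7: · ADDLE

FIX = (r2, 0x8a)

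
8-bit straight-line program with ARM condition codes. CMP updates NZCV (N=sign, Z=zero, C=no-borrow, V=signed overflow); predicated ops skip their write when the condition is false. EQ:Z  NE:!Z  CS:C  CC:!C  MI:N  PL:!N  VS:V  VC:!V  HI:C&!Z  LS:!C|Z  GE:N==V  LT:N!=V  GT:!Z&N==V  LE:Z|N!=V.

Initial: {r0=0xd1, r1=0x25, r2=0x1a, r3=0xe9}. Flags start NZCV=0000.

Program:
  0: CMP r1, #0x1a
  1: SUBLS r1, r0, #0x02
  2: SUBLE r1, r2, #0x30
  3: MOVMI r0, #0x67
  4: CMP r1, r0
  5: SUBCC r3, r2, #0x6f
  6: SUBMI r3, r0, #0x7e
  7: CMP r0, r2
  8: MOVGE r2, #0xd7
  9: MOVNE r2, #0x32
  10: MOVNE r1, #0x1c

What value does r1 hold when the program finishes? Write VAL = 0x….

VAL = 0x1c

[0] flags=0010 → (cmp)
[1] flags=0010 LS?F → skip
[2] flags=0010 LE?F → skip
[3] flags=0010 MI?F → skip
[4] flags=0000 → (cmp)
[5] flags=0000 CC?T → r3=0xab
[6] flags=0000 MI?F → skip
[7] flags=1010 → (cmp)
[8] flags=1010 GE?F → skip
[9] flags=1010 NE?T → r2=0x32
[10] flags=1010 NE?T → r1=0x1c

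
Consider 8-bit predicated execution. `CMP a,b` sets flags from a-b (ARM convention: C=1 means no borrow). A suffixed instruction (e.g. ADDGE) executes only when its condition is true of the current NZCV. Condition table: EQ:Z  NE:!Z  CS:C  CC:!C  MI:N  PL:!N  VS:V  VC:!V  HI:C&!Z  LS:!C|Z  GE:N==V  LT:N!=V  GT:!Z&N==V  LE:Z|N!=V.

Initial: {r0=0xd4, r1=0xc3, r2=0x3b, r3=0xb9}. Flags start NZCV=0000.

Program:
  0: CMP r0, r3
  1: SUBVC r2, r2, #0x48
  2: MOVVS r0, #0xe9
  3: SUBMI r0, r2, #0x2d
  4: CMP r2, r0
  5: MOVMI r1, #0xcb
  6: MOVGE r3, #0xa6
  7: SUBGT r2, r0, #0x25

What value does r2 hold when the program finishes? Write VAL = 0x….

0: ✓ CMP  NZCV=0010
1: ✓ SUBVC  r2←0xf3
2: · MOVVS
3: · SUBMI
4: ✓ CMP  NZCV=0010
5: · MOVMI
6: ✓ MOVGE  r3←0xa6
7: ✓ SUBGT  r2←0xaf

VAL = 0xaf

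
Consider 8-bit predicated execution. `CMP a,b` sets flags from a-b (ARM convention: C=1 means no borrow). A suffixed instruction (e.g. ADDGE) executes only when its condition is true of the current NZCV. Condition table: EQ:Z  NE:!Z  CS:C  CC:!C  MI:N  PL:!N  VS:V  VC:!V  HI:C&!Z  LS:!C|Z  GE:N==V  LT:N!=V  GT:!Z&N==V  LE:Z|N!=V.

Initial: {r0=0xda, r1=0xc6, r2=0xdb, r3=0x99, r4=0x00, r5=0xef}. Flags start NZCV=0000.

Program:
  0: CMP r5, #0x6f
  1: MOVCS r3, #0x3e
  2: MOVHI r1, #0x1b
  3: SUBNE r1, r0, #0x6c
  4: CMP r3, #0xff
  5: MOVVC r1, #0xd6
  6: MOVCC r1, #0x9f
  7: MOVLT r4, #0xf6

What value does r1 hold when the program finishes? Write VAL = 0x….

[0] flags=1010 → (cmp)
[1] flags=1010 CS?T → r3=0x3e
[2] flags=1010 HI?T → r1=0x1b
[3] flags=1010 NE?T → r1=0x6e
[4] flags=0000 → (cmp)
[5] flags=0000 VC?T → r1=0xd6
[6] flags=0000 CC?T → r1=0x9f
[7] flags=0000 LT?F → skip

VAL = 0x9f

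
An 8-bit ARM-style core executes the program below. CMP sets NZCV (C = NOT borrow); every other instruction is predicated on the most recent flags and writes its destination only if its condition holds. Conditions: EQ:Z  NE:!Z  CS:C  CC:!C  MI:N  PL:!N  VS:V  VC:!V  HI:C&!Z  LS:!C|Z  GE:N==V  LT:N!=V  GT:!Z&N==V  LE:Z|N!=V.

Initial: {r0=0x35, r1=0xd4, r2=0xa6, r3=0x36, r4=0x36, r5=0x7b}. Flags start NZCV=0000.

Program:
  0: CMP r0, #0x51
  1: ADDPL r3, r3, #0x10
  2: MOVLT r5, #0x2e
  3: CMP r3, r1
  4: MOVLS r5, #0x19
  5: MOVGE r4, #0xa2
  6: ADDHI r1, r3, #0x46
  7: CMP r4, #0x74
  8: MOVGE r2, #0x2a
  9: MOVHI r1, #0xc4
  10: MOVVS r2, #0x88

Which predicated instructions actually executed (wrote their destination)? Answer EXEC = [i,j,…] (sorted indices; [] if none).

EXEC = [2,4,5,9,10]

0: ✓ CMP  NZCV=1000
1: · ADDPL
2: ✓ MOVLT  r5←0x2e
3: ✓ CMP  NZCV=0000
4: ✓ MOVLS  r5←0x19
5: ✓ MOVGE  r4←0xa2
6: · ADDHI
7: ✓ CMP  NZCV=0011
8: · MOVGE
9: ✓ MOVHI  r1←0xc4
10: ✓ MOVVS  r2←0x88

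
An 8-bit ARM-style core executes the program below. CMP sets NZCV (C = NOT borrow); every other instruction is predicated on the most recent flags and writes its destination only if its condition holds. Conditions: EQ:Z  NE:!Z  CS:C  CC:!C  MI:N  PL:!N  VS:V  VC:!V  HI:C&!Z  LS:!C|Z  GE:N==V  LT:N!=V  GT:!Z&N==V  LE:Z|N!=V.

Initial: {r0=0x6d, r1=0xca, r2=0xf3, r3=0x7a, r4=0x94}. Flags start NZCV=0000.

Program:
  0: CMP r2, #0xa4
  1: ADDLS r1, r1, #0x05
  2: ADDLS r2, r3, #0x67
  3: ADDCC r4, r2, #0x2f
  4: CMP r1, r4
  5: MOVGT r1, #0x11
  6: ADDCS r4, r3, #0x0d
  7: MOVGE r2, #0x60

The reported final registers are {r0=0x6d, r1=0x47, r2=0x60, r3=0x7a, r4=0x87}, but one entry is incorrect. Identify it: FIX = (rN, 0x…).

FIX = (r1, 0x11)

[0] flags=0010 → (cmp)
[1] flags=0010 LS?F → skip
[2] flags=0010 LS?F → skip
[3] flags=0010 CC?F → skip
[4] flags=0010 → (cmp)
[5] flags=0010 GT?T → r1=0x11
[6] flags=0010 CS?T → r4=0x87
[7] flags=0010 GE?T → r2=0x60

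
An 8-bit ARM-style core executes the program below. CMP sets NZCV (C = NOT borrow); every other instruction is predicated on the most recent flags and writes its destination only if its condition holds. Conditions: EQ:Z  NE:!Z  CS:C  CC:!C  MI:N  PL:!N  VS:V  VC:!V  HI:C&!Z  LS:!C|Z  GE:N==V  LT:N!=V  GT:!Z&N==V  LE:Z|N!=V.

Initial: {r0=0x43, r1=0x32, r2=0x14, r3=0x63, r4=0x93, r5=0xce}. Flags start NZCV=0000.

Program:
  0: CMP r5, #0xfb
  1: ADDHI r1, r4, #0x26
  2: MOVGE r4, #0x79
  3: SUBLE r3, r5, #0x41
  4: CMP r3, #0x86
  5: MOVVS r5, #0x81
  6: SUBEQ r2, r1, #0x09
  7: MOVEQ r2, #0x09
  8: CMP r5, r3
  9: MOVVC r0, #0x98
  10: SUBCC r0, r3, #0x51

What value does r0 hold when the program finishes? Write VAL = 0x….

0: ✓ CMP  NZCV=1000
1: · ADDHI
2: · MOVGE
3: ✓ SUBLE  r3←0x8d
4: ✓ CMP  NZCV=0010
5: · MOVVS
6: · SUBEQ
7: · MOVEQ
8: ✓ CMP  NZCV=0010
9: ✓ MOVVC  r0←0x98
10: · SUBCC

VAL = 0x98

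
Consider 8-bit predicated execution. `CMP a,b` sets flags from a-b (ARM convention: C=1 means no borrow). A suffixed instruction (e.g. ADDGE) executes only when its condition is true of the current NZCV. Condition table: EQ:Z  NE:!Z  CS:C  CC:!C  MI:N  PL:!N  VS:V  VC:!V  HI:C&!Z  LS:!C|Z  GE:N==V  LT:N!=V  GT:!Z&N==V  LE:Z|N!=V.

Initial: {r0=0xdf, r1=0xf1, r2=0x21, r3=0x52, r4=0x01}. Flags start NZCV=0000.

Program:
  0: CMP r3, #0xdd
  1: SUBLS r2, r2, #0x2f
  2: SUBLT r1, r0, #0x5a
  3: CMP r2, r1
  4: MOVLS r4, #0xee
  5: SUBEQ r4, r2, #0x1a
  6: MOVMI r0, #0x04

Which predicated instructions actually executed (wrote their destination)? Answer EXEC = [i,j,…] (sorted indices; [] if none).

EXEC = [1]

0: ✓ CMP  NZCV=0000
1: ✓ SUBLS  r2←0xf2
2: · SUBLT
3: ✓ CMP  NZCV=0010
4: · MOVLS
5: · SUBEQ
6: · MOVMI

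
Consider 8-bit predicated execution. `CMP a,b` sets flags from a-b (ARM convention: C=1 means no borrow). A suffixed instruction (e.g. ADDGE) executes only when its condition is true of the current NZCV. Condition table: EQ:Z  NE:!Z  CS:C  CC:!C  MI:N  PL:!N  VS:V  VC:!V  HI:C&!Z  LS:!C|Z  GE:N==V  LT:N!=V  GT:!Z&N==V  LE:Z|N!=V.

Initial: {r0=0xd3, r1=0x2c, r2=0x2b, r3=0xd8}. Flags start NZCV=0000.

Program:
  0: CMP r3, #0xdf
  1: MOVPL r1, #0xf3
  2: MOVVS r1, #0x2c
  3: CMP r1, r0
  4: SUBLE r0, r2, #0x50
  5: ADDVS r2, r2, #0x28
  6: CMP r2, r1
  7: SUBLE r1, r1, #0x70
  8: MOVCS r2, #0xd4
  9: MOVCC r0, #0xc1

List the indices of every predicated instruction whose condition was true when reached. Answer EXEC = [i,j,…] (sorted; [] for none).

0: ✓ CMP  NZCV=1000
1: · MOVPL
2: · MOVVS
3: ✓ CMP  NZCV=0000
4: · SUBLE
5: · ADDVS
6: ✓ CMP  NZCV=1000
7: ✓ SUBLE  r1←0xbc
8: · MOVCS
9: ✓ MOVCC  r0←0xc1

EXEC = [7,9]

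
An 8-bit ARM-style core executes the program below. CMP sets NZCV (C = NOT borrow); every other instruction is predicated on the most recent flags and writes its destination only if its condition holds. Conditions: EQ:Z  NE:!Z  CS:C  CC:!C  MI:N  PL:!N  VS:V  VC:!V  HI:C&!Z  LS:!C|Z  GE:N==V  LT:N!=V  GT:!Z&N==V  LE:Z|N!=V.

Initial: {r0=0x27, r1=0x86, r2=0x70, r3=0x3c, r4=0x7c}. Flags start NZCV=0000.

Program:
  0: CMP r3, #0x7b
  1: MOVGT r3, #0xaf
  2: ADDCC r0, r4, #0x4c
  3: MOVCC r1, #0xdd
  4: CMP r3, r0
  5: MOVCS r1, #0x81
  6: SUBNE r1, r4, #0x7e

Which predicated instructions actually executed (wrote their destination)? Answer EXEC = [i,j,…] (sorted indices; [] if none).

[0] flags=1000 → (cmp)
[1] flags=1000 GT?F → skip
[2] flags=1000 CC?T → r0=0xc8
[3] flags=1000 CC?T → r1=0xdd
[4] flags=0000 → (cmp)
[5] flags=0000 CS?F → skip
[6] flags=0000 NE?T → r1=0xfe

EXEC = [2,3,6]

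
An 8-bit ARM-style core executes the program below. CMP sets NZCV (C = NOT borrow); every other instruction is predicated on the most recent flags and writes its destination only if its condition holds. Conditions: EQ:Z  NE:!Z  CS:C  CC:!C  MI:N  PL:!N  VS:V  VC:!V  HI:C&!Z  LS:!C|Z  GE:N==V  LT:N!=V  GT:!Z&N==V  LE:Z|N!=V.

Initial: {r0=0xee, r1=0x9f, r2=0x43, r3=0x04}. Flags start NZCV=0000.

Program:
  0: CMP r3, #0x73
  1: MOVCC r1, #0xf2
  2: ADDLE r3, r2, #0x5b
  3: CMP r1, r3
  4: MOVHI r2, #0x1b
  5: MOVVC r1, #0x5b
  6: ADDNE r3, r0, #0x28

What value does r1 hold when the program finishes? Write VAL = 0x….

VAL = 0x5b

[0] flags=1000 → (cmp)
[1] flags=1000 CC?T → r1=0xf2
[2] flags=1000 LE?T → r3=0x9e
[3] flags=0010 → (cmp)
[4] flags=0010 HI?T → r2=0x1b
[5] flags=0010 VC?T → r1=0x5b
[6] flags=0010 NE?T → r3=0x16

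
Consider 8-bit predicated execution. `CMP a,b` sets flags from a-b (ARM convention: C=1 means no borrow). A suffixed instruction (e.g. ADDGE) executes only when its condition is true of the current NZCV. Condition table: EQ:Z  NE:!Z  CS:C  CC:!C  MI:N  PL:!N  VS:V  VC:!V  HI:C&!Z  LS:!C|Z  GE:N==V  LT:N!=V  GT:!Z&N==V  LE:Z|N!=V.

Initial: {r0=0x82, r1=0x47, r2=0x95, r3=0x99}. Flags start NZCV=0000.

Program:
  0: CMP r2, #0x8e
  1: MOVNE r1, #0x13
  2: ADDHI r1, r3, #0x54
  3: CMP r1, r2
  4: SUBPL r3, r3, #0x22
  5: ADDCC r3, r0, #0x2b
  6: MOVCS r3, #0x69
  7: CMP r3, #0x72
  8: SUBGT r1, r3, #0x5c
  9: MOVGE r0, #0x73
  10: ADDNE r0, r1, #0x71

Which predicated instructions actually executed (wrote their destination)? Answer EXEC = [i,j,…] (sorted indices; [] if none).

0: ✓ CMP  NZCV=0010
1: ✓ MOVNE  r1←0x13
2: ✓ ADDHI  r1←0xed
3: ✓ CMP  NZCV=0010
4: ✓ SUBPL  r3←0x77
5: · ADDCC
6: ✓ MOVCS  r3←0x69
7: ✓ CMP  NZCV=1000
8: · SUBGT
9: · MOVGE
10: ✓ ADDNE  r0←0x5e

EXEC = [1,2,4,6,10]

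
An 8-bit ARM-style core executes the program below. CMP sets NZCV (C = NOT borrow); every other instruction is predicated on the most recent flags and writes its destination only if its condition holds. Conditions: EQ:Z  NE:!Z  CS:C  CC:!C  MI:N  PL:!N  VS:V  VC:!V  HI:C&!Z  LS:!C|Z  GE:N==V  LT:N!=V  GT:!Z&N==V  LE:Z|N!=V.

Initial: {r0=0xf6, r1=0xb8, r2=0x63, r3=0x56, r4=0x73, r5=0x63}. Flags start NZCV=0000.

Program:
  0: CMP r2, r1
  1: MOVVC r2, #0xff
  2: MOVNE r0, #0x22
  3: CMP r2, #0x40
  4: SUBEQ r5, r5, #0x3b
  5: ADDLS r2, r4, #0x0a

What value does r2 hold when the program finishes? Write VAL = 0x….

0: ✓ CMP  NZCV=1001
1: · MOVVC
2: ✓ MOVNE  r0←0x22
3: ✓ CMP  NZCV=0010
4: · SUBEQ
5: · ADDLS

VAL = 0x63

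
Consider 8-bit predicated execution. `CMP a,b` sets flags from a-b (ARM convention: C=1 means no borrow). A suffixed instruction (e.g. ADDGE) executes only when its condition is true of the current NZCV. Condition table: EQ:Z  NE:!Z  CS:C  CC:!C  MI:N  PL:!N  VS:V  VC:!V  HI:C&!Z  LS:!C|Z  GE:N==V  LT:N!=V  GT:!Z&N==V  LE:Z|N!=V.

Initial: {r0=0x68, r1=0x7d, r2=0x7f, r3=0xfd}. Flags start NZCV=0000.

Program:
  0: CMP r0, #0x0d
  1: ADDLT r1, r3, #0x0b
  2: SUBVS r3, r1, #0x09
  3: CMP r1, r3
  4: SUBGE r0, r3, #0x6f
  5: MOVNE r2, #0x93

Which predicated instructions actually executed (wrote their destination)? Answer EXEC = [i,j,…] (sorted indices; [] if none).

EXEC = [4,5]

0: ✓ CMP  NZCV=0010
1: · ADDLT
2: · SUBVS
3: ✓ CMP  NZCV=1001
4: ✓ SUBGE  r0←0x8e
5: ✓ MOVNE  r2←0x93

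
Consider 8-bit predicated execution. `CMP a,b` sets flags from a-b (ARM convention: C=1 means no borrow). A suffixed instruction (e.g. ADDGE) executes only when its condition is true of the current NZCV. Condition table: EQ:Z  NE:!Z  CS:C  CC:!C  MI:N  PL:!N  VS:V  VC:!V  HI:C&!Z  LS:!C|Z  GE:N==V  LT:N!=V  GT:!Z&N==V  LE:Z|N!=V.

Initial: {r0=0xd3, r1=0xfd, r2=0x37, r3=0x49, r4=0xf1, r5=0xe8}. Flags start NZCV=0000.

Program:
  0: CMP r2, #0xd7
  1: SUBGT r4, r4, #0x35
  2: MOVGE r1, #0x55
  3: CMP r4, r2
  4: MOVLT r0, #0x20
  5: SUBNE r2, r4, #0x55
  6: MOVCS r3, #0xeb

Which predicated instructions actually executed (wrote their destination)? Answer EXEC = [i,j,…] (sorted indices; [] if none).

[0] flags=0000 → (cmp)
[1] flags=0000 GT?T → r4=0xbc
[2] flags=0000 GE?T → r1=0x55
[3] flags=1010 → (cmp)
[4] flags=1010 LT?T → r0=0x20
[5] flags=1010 NE?T → r2=0x67
[6] flags=1010 CS?T → r3=0xeb

EXEC = [1,2,4,5,6]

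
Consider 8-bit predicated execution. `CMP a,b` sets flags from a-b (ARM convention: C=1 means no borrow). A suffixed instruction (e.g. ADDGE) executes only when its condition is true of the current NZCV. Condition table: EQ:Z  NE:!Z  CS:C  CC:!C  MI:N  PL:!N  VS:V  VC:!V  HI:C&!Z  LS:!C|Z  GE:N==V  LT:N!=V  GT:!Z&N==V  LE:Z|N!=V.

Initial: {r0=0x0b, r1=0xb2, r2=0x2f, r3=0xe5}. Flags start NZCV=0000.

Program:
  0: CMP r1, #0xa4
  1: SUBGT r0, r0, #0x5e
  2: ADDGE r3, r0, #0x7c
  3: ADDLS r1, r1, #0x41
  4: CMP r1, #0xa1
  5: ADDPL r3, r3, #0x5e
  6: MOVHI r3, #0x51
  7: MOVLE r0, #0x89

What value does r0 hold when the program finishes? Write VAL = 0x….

VAL = 0xad

[0] flags=0010 → (cmp)
[1] flags=0010 GT?T → r0=0xad
[2] flags=0010 GE?T → r3=0x29
[3] flags=0010 LS?F → skip
[4] flags=0010 → (cmp)
[5] flags=0010 PL?T → r3=0x87
[6] flags=0010 HI?T → r3=0x51
[7] flags=0010 LE?F → skip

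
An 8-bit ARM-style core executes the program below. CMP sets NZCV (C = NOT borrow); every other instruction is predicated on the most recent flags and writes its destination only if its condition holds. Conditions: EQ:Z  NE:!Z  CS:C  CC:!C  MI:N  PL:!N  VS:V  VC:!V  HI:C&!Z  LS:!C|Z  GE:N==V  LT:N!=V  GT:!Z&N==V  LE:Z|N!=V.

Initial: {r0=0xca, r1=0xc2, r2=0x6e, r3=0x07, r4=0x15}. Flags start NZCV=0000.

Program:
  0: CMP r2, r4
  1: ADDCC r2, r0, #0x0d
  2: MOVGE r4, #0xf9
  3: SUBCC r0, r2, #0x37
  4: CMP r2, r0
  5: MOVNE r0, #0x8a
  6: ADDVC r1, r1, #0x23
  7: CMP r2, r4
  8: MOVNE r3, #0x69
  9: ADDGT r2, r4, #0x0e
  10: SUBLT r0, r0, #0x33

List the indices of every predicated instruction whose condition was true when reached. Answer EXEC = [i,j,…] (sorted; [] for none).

EXEC = [2,5,8,9]

[0] flags=0010 → (cmp)
[1] flags=0010 CC?F → skip
[2] flags=0010 GE?T → r4=0xf9
[3] flags=0010 CC?F → skip
[4] flags=1001 → (cmp)
[5] flags=1001 NE?T → r0=0x8a
[6] flags=1001 VC?F → skip
[7] flags=0000 → (cmp)
[8] flags=0000 NE?T → r3=0x69
[9] flags=0000 GT?T → r2=0x07
[10] flags=0000 LT?F → skip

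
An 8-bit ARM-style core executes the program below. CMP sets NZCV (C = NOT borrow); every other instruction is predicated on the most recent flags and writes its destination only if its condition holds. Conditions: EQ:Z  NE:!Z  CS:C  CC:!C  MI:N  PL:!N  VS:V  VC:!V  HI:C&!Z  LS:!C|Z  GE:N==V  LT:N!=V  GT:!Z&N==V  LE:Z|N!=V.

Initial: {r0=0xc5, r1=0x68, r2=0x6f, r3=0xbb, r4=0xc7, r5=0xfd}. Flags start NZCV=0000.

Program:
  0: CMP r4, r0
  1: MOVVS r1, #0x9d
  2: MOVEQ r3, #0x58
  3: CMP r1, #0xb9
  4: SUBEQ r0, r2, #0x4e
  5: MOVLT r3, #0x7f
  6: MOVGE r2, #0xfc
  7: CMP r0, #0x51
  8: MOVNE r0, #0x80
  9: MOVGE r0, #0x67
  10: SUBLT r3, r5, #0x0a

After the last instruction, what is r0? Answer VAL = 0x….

VAL = 0x80

[0] flags=0010 → (cmp)
[1] flags=0010 VS?F → skip
[2] flags=0010 EQ?F → skip
[3] flags=1001 → (cmp)
[4] flags=1001 EQ?F → skip
[5] flags=1001 LT?F → skip
[6] flags=1001 GE?T → r2=0xfc
[7] flags=0011 → (cmp)
[8] flags=0011 NE?T → r0=0x80
[9] flags=0011 GE?F → skip
[10] flags=0011 LT?T → r3=0xf3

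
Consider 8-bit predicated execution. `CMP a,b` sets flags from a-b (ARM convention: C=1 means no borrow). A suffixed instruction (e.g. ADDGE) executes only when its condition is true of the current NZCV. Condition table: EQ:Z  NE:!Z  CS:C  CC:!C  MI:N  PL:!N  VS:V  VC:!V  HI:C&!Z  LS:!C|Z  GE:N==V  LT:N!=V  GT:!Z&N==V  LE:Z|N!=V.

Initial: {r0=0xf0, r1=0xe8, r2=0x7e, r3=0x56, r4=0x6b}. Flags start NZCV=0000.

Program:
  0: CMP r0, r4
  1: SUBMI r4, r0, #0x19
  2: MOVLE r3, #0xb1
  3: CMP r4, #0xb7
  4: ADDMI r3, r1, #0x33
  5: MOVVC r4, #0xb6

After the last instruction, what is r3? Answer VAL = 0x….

VAL = 0xb1

[0] flags=1010 → (cmp)
[1] flags=1010 MI?T → r4=0xd7
[2] flags=1010 LE?T → r3=0xb1
[3] flags=0010 → (cmp)
[4] flags=0010 MI?F → skip
[5] flags=0010 VC?T → r4=0xb6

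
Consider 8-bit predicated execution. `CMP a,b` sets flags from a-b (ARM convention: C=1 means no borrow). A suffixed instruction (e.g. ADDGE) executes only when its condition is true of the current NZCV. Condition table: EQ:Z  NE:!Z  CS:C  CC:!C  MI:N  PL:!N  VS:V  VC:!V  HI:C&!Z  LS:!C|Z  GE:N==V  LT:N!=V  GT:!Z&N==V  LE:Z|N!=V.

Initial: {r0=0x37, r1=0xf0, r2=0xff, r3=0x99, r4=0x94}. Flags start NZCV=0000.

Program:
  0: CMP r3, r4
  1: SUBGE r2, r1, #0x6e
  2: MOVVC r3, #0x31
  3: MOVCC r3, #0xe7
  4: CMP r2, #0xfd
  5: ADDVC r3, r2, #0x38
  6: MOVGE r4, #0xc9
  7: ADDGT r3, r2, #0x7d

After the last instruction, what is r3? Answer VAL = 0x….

[0] flags=0010 → (cmp)
[1] flags=0010 GE?T → r2=0x82
[2] flags=0010 VC?T → r3=0x31
[3] flags=0010 CC?F → skip
[4] flags=1000 → (cmp)
[5] flags=1000 VC?T → r3=0xba
[6] flags=1000 GE?F → skip
[7] flags=1000 GT?F → skip

VAL = 0xba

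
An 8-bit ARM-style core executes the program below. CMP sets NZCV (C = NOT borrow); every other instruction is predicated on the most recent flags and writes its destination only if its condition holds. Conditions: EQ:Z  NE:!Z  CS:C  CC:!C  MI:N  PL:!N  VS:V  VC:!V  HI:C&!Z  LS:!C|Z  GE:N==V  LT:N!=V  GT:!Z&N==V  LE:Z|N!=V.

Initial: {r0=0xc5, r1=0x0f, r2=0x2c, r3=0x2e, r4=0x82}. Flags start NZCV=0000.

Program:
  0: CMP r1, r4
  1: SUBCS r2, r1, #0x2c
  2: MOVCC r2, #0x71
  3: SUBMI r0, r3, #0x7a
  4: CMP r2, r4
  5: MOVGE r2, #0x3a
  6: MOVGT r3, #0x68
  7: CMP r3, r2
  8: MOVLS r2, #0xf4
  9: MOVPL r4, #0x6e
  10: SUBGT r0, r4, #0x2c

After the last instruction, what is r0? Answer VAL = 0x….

[0] flags=1001 → (cmp)
[1] flags=1001 CS?F → skip
[2] flags=1001 CC?T → r2=0x71
[3] flags=1001 MI?T → r0=0xb4
[4] flags=1001 → (cmp)
[5] flags=1001 GE?T → r2=0x3a
[6] flags=1001 GT?T → r3=0x68
[7] flags=0010 → (cmp)
[8] flags=0010 LS?F → skip
[9] flags=0010 PL?T → r4=0x6e
[10] flags=0010 GT?T → r0=0x42

VAL = 0x42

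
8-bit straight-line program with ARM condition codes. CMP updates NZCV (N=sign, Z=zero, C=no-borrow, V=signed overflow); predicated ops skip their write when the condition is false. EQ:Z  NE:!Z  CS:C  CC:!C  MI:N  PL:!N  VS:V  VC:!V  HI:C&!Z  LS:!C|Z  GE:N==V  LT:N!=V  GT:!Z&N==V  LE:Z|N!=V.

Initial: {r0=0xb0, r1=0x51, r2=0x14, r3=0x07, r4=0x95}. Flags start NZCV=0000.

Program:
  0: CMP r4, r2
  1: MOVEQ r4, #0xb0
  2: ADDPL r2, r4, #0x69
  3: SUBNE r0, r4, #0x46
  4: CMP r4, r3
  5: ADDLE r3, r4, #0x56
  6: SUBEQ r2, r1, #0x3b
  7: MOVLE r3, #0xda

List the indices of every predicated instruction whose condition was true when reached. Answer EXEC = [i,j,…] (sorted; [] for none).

EXEC = [3,5,7]

0: ✓ CMP  NZCV=1010
1: · MOVEQ
2: · ADDPL
3: ✓ SUBNE  r0←0x4f
4: ✓ CMP  NZCV=1010
5: ✓ ADDLE  r3←0xeb
6: · SUBEQ
7: ✓ MOVLE  r3←0xda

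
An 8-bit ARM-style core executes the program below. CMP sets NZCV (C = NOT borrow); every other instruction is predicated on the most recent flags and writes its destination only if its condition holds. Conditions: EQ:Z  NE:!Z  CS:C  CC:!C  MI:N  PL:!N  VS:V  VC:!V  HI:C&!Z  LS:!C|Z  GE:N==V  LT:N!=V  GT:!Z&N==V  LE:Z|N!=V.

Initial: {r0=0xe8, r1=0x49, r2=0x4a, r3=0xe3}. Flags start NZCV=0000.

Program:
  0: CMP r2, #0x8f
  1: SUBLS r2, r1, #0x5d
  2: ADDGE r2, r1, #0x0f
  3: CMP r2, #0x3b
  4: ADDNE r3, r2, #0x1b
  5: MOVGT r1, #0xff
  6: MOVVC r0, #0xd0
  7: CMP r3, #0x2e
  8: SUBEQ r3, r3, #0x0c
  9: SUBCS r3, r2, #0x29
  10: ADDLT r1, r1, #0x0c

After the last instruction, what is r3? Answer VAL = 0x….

VAL = 0x2f

[0] flags=1001 → (cmp)
[1] flags=1001 LS?T → r2=0xec
[2] flags=1001 GE?T → r2=0x58
[3] flags=0010 → (cmp)
[4] flags=0010 NE?T → r3=0x73
[5] flags=0010 GT?T → r1=0xff
[6] flags=0010 VC?T → r0=0xd0
[7] flags=0010 → (cmp)
[8] flags=0010 EQ?F → skip
[9] flags=0010 CS?T → r3=0x2f
[10] flags=0010 LT?F → skip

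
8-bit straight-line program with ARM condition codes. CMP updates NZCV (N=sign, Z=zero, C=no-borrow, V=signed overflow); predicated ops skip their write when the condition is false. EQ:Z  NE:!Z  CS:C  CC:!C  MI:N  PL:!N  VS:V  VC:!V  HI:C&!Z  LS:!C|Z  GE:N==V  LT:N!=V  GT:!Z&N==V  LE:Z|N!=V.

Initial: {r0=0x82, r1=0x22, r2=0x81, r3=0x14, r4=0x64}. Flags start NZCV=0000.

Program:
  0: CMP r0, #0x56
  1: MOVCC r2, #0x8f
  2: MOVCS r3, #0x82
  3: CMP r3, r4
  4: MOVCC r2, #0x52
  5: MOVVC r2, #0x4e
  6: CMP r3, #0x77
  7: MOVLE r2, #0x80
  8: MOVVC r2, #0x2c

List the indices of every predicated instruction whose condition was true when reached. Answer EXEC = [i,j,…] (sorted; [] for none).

[0] flags=0011 → (cmp)
[1] flags=0011 CC?F → skip
[2] flags=0011 CS?T → r3=0x82
[3] flags=0011 → (cmp)
[4] flags=0011 CC?F → skip
[5] flags=0011 VC?F → skip
[6] flags=0011 → (cmp)
[7] flags=0011 LE?T → r2=0x80
[8] flags=0011 VC?F → skip

EXEC = [2,7]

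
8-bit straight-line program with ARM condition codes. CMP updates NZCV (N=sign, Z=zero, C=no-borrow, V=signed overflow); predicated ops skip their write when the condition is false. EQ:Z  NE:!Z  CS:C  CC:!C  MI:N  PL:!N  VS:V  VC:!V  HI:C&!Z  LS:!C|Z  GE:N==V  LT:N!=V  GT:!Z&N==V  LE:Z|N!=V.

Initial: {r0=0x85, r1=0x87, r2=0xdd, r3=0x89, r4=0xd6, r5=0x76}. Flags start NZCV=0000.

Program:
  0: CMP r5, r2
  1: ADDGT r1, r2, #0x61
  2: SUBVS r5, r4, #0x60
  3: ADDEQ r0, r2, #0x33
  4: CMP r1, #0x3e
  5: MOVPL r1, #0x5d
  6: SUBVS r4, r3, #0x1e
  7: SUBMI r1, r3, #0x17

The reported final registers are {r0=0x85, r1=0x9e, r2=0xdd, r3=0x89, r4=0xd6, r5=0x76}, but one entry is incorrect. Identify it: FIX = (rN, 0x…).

[0] flags=1001 → (cmp)
[1] flags=1001 GT?T → r1=0x3e
[2] flags=1001 VS?T → r5=0x76
[3] flags=1001 EQ?F → skip
[4] flags=0110 → (cmp)
[5] flags=0110 PL?T → r1=0x5d
[6] flags=0110 VS?F → skip
[7] flags=0110 MI?F → skip

FIX = (r1, 0x5d)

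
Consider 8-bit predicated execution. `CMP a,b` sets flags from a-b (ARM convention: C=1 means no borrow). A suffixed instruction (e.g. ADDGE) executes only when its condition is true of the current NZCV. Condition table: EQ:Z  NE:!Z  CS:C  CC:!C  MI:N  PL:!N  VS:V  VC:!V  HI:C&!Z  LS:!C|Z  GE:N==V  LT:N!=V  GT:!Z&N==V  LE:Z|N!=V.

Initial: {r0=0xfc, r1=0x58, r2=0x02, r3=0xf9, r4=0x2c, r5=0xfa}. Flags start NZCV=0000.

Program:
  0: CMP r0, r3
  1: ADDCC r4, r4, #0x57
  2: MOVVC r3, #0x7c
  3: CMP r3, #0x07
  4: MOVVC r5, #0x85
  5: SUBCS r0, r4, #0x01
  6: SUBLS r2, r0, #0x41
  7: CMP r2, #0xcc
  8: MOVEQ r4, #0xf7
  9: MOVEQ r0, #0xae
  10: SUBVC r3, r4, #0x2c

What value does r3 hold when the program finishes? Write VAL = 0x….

VAL = 0x00

[0] flags=0010 → (cmp)
[1] flags=0010 CC?F → skip
[2] flags=0010 VC?T → r3=0x7c
[3] flags=0010 → (cmp)
[4] flags=0010 VC?T → r5=0x85
[5] flags=0010 CS?T → r0=0x2b
[6] flags=0010 LS?F → skip
[7] flags=0000 → (cmp)
[8] flags=0000 EQ?F → skip
[9] flags=0000 EQ?F → skip
[10] flags=0000 VC?T → r3=0x00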